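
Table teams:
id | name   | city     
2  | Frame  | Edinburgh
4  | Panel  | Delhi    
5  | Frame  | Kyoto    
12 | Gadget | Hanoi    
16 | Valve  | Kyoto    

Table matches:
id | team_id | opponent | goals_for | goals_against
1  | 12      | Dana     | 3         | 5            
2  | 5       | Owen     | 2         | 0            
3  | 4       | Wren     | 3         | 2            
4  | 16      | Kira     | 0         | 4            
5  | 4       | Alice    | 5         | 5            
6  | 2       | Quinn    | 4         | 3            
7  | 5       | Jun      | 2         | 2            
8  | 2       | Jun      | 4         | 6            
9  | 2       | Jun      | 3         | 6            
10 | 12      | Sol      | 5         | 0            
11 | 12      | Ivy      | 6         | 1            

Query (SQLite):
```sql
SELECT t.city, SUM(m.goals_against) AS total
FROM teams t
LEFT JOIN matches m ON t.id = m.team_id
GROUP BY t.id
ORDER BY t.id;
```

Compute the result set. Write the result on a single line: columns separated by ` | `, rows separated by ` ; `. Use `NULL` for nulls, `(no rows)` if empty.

Edinburgh | 15 ; Delhi | 7 ; Kyoto | 2 ; Hanoi | 6 ; Kyoto | 4

LEFT JOIN keeps every teams row; unmatched ones get NULL for matches columns.
Group by teams.id and compute SUM(m.goals_against). SUM over an all-NULL group is NULL.
  2: ids {6, 8, 9} → SUM(m.goals_against)=15
  4: ids {3, 5} → SUM(m.goals_against)=7
  5: ids {2, 7} → SUM(m.goals_against)=2
  12: ids {1, 10, 11} → SUM(m.goals_against)=6
  16: ids {4} → SUM(m.goals_against)=4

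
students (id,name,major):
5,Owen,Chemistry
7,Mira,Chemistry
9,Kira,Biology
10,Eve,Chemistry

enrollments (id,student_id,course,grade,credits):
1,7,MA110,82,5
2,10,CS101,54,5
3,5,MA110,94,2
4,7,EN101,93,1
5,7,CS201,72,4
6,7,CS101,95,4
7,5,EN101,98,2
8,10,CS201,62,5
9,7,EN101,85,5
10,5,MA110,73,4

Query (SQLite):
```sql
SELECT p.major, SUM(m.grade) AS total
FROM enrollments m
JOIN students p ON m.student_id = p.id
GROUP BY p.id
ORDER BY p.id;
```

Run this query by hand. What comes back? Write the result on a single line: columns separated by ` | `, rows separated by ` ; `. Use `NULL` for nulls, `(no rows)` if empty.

Join each enrollments row to its students via student_id.
Group joined rows by students.id; compute SUM(m.grade) per group.
  5: ids {3, 7, 10} → SUM(m.grade)=265
  7: ids {1, 4, 5, 6, 9} → SUM(m.grade)=427
  10: ids {2, 8} → SUM(m.grade)=116

Chemistry | 265 ; Chemistry | 427 ; Chemistry | 116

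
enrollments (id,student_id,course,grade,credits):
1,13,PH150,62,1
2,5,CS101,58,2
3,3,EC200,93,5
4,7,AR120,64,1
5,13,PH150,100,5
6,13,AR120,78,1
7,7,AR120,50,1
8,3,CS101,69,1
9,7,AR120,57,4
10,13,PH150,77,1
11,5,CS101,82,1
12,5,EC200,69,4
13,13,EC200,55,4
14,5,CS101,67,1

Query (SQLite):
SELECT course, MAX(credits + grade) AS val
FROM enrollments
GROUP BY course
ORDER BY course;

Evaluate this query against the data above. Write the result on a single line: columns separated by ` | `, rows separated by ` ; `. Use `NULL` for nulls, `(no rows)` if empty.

AR120 | 79 ; CS101 | 83 ; EC200 | 98 ; PH150 | 105

For each row compute credits + grade.
Group by course; take MAX of the expression per group.
  AR120: ids {4, 6, 7, 9} → MAX(credits + grade)=79
  CS101: ids {2, 8, 11, 14} → MAX(credits + grade)=83
  EC200: ids {3, 12, 13} → MAX(credits + grade)=98
  PH150: ids {1, 5, 10} → MAX(credits + grade)=105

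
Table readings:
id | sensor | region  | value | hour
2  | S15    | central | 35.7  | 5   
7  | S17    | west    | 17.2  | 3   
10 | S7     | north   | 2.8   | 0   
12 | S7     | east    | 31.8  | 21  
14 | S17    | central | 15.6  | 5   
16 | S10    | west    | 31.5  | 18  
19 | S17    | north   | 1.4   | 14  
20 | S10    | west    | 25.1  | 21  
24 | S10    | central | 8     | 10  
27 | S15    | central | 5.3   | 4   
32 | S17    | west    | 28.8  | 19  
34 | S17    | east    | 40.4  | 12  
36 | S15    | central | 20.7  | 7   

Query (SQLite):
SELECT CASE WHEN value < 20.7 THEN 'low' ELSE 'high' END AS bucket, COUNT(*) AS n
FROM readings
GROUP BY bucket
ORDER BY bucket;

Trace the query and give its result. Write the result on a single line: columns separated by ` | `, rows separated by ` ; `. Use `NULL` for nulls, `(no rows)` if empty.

Bucket rows by value < 20.7 → 'low' else 'high'; count each bucket.

high | 7 ; low | 6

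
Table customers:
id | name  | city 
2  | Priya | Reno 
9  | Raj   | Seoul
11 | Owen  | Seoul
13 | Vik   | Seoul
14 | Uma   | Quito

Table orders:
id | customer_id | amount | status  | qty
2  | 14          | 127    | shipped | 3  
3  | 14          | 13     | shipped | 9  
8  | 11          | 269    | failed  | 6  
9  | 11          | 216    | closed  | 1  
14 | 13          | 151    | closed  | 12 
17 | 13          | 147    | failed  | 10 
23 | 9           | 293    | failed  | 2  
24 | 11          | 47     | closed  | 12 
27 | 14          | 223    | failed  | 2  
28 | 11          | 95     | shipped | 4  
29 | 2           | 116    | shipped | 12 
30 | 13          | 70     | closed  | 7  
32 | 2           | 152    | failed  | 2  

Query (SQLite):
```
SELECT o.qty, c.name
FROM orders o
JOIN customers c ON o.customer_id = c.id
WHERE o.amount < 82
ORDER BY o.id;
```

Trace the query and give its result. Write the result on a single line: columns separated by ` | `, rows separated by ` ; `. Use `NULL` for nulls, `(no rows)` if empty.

9 | Uma ; 12 | Owen ; 7 | Vik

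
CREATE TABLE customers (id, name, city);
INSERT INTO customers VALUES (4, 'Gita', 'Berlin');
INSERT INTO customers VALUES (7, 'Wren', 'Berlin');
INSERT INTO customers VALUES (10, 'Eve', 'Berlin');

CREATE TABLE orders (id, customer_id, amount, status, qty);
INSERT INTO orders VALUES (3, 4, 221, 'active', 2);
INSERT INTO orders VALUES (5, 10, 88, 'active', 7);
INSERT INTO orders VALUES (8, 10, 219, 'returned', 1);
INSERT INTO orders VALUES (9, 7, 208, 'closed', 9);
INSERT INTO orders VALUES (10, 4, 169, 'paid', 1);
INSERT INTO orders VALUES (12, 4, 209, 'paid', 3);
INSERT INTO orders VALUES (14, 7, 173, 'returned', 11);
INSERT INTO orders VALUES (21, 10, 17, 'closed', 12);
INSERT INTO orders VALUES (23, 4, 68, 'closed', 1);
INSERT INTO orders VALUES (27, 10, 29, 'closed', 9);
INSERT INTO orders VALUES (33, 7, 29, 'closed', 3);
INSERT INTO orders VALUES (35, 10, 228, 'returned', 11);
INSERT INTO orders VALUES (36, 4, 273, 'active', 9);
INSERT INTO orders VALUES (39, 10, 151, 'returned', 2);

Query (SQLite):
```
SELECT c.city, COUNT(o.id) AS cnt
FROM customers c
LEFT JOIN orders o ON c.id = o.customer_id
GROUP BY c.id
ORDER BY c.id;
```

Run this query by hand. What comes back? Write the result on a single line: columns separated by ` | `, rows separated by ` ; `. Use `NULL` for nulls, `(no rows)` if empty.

LEFT JOIN keeps every customers row; unmatched ones get NULL for orders columns.
Group by customers.id and compute COUNT(o.id). COUNT(col) of an all-NULL group is 0.
  4: ids {3, 10, 12, 23, 36} → COUNT(o.id)=5
  7: ids {9, 14, 33} → COUNT(o.id)=3
  10: ids {5, 8, 21, 27, 35, 39} → COUNT(o.id)=6

Berlin | 5 ; Berlin | 3 ; Berlin | 6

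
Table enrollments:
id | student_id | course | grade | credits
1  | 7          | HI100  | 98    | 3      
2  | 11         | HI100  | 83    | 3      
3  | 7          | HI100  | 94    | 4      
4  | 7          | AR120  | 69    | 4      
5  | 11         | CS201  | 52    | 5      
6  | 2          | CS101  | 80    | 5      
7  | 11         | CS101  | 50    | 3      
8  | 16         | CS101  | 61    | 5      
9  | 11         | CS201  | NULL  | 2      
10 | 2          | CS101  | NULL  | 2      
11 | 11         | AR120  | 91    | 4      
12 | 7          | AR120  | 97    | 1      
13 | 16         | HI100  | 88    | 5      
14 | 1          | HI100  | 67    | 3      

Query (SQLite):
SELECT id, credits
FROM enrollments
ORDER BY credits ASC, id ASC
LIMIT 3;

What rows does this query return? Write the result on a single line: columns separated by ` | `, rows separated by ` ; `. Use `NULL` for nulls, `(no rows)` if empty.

12 | 1 ; 9 | 2 ; 10 | 2

Sort by credits asc, tiebreak id asc: (1, id=12), (2, id=9), (2, id=10), (3, id=1), (3, id=2), (3, id=7) …. Take first 3.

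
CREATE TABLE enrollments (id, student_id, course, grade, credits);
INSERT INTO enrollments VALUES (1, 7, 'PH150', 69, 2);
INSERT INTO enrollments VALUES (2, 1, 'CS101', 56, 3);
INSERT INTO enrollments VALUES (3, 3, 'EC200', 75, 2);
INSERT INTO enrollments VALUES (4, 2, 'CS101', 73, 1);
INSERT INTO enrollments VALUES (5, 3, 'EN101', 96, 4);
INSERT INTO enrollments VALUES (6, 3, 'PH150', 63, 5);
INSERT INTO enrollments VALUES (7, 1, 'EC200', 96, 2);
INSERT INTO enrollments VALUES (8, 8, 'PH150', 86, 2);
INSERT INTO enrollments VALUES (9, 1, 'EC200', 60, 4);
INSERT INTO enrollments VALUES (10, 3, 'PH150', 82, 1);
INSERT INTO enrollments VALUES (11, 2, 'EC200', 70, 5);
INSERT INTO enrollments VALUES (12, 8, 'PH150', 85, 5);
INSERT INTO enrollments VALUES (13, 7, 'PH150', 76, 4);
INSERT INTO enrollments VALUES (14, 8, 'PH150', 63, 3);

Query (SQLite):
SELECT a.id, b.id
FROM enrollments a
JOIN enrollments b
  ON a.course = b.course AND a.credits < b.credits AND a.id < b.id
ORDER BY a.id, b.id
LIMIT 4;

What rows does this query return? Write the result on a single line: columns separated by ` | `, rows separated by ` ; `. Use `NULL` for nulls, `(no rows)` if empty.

1 | 6 ; 1 | 12 ; 1 | 13 ; 1 | 14

Pairs (a,b) with same course, a.credits < b.credits, a.id < b.id.
course groups: CS101:{2,4} EC200:{3,7,9,11} EN101:{5} PH150:{1,6,8,10,12,13,14}
Ordered by (a.id, b.id); first 4.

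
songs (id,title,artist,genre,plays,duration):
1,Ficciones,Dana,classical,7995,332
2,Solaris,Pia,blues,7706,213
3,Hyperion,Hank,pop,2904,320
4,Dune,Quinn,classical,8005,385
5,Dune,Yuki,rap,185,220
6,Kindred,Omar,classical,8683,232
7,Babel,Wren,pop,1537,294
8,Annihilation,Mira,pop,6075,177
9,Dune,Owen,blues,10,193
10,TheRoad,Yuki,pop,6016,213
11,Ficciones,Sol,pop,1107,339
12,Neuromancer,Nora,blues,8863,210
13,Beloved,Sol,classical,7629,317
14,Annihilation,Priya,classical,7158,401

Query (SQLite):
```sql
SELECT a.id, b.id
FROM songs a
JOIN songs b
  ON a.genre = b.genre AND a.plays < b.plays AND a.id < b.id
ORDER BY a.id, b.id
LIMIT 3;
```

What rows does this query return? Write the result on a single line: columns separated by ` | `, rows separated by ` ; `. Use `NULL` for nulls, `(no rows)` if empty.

1 | 4 ; 1 | 6 ; 2 | 12

Pairs (a,b) with same genre, a.plays < b.plays, a.id < b.id.
genre groups: blues:{2,9,12} classical:{1,4,6,13,14} pop:{3,7,8,10,11} rap:{5}
Ordered by (a.id, b.id); first 3.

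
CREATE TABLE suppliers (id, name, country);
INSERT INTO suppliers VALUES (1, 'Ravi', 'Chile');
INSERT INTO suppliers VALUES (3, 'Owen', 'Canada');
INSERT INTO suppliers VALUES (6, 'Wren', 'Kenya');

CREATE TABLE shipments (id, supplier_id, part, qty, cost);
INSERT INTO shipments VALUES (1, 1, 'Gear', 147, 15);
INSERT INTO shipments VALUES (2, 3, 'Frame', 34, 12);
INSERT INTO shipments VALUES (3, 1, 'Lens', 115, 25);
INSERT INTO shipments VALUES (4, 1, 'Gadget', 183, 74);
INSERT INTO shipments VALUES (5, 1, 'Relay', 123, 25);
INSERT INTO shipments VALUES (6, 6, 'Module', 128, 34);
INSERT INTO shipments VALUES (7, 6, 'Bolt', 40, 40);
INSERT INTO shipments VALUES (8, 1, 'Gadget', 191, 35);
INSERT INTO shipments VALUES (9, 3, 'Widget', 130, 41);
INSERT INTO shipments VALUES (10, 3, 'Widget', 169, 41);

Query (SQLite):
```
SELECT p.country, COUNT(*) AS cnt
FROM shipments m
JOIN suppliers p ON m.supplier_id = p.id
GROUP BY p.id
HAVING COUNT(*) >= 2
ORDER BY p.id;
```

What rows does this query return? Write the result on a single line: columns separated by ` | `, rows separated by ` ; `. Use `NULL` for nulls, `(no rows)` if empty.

Join each shipments row to its suppliers via supplier_id.
Group joined rows by suppliers.id; compute COUNT(*) per group.
HAVING: keep groups with count ≥ 2.
  1: ids {1, 3, 4, 5, 8} → COUNT(*)=5
  3: ids {2, 9, 10} → COUNT(*)=3
  6: ids {6, 7} → COUNT(*)=2

Chile | 5 ; Canada | 3 ; Kenya | 2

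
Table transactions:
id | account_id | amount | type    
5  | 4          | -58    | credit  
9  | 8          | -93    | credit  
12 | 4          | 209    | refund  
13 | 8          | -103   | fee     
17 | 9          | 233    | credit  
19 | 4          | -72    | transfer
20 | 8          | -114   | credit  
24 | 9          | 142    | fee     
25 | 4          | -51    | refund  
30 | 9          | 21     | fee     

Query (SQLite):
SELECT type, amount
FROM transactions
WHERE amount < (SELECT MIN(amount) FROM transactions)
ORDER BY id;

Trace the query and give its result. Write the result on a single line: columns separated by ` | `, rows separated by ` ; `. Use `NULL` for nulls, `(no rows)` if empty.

(no rows)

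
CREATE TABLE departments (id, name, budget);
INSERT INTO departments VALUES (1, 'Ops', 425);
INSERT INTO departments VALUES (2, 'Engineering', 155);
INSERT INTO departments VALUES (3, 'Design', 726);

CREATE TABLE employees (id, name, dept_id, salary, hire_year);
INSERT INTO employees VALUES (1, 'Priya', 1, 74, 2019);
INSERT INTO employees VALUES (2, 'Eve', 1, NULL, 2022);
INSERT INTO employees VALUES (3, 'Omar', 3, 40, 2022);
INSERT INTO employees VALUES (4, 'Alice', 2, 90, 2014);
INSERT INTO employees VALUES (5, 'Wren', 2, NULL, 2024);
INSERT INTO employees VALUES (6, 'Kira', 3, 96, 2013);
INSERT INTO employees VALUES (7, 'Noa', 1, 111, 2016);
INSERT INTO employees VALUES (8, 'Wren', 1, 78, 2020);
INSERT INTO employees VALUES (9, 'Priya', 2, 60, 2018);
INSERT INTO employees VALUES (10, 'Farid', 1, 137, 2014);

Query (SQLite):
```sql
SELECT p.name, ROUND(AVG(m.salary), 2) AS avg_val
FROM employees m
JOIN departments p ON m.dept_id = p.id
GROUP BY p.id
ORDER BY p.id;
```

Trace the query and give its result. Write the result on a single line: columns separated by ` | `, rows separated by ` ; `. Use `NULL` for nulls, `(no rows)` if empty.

Ops | 100 ; Engineering | 75 ; Design | 68

Join each employees row to its departments via dept_id.
Group joined rows by departments.id; compute ROUND(AVG(m.salary), 2) per group.
  1: ids {1, 2, 7, 8, 10} → ROUND(AVG(m.salary), 2)=100
  2: ids {4, 5, 9} → ROUND(AVG(m.salary), 2)=75
  3: ids {3, 6} → ROUND(AVG(m.salary), 2)=68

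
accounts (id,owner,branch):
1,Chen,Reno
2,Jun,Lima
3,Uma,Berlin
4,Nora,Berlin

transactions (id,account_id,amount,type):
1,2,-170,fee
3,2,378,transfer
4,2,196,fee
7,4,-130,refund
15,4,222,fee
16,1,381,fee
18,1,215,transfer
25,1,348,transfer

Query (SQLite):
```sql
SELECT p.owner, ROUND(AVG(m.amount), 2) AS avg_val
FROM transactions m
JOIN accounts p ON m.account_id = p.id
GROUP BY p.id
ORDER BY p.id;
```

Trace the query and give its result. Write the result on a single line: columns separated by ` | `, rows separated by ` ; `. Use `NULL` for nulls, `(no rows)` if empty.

Join each transactions row to its accounts via account_id.
Group joined rows by accounts.id; compute ROUND(AVG(m.amount), 2) per group.
  1: ids {16, 18, 25} → ROUND(AVG(m.amount), 2)=314.67
  2: ids {1, 3, 4} → ROUND(AVG(m.amount), 2)=134.67
  4: ids {7, 15} → ROUND(AVG(m.amount), 2)=46

Chen | 314.67 ; Jun | 134.67 ; Nora | 46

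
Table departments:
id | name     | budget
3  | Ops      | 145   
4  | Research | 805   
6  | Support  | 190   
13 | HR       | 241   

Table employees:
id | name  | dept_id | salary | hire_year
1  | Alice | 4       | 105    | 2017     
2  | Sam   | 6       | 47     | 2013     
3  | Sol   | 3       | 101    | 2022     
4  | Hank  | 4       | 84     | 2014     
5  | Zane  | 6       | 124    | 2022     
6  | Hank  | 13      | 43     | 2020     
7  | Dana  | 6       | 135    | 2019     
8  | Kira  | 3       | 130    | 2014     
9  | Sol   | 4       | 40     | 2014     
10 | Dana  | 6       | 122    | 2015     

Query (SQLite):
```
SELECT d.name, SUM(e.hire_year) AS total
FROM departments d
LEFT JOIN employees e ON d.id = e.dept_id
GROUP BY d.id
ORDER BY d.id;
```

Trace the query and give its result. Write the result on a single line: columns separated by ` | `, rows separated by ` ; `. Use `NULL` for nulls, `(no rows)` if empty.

Ops | 4036 ; Research | 6045 ; Support | 8069 ; HR | 2020

LEFT JOIN keeps every departments row; unmatched ones get NULL for employees columns.
Group by departments.id and compute SUM(e.hire_year). SUM over an all-NULL group is NULL.
  3: ids {3, 8} → SUM(e.hire_year)=4036
  4: ids {1, 4, 9} → SUM(e.hire_year)=6045
  6: ids {2, 5, 7, 10} → SUM(e.hire_year)=8069
  13: ids {6} → SUM(e.hire_year)=2020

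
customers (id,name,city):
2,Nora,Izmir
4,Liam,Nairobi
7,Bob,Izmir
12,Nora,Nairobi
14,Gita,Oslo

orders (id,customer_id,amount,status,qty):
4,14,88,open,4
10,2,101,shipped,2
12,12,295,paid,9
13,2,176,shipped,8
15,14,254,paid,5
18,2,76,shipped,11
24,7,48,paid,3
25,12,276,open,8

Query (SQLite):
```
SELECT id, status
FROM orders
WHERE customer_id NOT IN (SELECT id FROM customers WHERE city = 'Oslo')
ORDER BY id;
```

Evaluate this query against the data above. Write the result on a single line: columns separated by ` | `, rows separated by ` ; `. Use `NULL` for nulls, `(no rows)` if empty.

10 | shipped ; 12 | paid ; 13 | shipped ; 18 | shipped ; 24 | paid ; 25 | open

Inner query: customers.id where city = 'Oslo'.
Outer: keep orders rows whose customer_id is not in that set.
Inner query → {14}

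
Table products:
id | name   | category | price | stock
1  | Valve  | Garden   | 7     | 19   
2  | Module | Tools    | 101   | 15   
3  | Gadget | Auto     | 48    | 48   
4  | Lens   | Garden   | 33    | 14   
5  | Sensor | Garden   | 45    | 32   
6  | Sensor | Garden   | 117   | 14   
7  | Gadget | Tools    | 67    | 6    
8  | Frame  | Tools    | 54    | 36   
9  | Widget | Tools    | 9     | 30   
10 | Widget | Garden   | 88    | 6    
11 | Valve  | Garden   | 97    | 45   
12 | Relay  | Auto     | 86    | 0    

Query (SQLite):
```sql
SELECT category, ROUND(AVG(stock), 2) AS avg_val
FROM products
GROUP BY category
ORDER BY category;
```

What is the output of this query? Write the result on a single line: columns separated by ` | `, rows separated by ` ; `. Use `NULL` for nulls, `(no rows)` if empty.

Auto | 24 ; Garden | 21.67 ; Tools | 21.75

Partition products by category; compute ROUND(AVG(stock), 2) within each group.
  Auto: ids {3, 12} → ROUND(AVG(stock), 2)=24
  Garden: ids {1, 4, 5, 6, 10, 11} → ROUND(AVG(stock), 2)=21.67
  Tools: ids {2, 7, 8, 9} → ROUND(AVG(stock), 2)=21.75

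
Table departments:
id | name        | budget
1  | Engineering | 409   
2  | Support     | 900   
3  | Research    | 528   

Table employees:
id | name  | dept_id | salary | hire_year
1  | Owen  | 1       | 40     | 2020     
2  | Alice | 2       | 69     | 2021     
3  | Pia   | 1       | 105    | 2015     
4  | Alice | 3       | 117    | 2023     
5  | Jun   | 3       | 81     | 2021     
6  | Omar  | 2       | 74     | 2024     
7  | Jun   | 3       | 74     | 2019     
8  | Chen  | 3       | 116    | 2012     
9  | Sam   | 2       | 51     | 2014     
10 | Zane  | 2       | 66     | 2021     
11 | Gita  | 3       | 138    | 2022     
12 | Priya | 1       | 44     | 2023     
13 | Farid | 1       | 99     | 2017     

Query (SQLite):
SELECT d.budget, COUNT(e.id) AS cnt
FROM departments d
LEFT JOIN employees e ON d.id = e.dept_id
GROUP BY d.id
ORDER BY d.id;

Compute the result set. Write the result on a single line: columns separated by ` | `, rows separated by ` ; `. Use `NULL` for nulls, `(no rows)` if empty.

LEFT JOIN keeps every departments row; unmatched ones get NULL for employees columns.
Group by departments.id and compute COUNT(e.id). COUNT(col) of an all-NULL group is 0.
  1: ids {1, 3, 12, 13} → COUNT(e.id)=4
  2: ids {2, 6, 9, 10} → COUNT(e.id)=4
  3: ids {4, 5, 7, 8, 11} → COUNT(e.id)=5

409 | 4 ; 900 | 4 ; 528 | 5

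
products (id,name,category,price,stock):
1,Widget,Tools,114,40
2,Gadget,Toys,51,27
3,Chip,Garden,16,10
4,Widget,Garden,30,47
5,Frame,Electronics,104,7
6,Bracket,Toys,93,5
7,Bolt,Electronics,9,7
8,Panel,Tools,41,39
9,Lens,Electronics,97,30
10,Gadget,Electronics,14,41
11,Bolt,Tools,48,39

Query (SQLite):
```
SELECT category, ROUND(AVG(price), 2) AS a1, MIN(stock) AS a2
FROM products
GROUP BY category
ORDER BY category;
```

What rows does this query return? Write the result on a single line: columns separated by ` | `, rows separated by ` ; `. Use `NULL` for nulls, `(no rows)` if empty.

Electronics | 56 | 7 ; Garden | 23 | 10 ; Tools | 67.67 | 39 ; Toys | 72 | 5

Group products by category.
Per group compute: ROUND(AVG(price), 2), MIN(stock).
  Electronics: ids {5, 7, 9, 10} → ROUND(AVG(price), 2)=56, MIN(stock)=7
  Garden: ids {3, 4} → ROUND(AVG(price), 2)=23, MIN(stock)=10
  Tools: ids {1, 8, 11} → ROUND(AVG(price), 2)=67.67, MIN(stock)=39
  Toys: ids {2, 6} → ROUND(AVG(price), 2)=72, MIN(stock)=5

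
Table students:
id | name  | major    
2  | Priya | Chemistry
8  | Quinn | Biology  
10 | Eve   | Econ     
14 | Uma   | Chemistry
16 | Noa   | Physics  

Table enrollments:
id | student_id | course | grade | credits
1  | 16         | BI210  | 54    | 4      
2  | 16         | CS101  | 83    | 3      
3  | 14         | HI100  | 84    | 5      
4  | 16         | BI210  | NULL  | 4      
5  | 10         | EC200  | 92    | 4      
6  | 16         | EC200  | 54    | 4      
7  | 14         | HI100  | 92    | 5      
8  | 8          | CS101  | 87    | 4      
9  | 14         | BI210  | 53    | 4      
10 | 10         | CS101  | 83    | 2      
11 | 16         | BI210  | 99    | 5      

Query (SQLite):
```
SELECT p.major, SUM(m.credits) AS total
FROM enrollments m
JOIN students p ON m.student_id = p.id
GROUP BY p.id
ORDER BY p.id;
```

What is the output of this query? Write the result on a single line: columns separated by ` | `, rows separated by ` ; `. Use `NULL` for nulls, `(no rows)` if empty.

Biology | 4 ; Econ | 6 ; Chemistry | 14 ; Physics | 20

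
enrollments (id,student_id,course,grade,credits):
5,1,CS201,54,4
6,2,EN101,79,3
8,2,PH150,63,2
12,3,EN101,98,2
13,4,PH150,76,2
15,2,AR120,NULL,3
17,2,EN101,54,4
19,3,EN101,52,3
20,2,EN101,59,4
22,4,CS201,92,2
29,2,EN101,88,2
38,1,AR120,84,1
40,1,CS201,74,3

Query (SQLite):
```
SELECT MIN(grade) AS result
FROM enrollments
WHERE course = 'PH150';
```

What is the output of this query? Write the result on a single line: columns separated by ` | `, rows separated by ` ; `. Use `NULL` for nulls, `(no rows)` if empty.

63

Rows where course='PH150' → grade values: [63, 76].
MIN of non-NULL values = 63.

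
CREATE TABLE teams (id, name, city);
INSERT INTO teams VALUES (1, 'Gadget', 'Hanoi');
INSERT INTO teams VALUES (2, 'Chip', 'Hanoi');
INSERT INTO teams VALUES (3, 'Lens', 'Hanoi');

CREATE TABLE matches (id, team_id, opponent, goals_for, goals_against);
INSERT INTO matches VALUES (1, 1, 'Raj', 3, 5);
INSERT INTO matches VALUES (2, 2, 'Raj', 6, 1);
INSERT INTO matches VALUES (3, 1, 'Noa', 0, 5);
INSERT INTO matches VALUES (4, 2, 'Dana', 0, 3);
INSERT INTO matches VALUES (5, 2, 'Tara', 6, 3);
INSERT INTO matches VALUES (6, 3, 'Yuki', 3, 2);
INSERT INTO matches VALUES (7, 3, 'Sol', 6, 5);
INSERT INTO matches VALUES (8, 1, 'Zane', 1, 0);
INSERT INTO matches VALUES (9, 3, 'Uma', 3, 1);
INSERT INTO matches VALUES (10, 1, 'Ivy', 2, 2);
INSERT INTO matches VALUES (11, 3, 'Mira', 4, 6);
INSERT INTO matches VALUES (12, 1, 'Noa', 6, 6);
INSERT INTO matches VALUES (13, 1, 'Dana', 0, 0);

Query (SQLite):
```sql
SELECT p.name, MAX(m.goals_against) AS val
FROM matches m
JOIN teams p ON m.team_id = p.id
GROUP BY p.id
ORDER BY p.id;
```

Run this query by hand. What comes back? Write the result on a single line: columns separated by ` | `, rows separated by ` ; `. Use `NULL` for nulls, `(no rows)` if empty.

Join each matches row to its teams via team_id.
Group joined rows by teams.id; compute MAX(m.goals_against) per group.
  1: ids {1, 3, 8, 10, 12, 13} → MAX(m.goals_against)=6
  2: ids {2, 4, 5} → MAX(m.goals_against)=3
  3: ids {6, 7, 9, 11} → MAX(m.goals_against)=6

Gadget | 6 ; Chip | 3 ; Lens | 6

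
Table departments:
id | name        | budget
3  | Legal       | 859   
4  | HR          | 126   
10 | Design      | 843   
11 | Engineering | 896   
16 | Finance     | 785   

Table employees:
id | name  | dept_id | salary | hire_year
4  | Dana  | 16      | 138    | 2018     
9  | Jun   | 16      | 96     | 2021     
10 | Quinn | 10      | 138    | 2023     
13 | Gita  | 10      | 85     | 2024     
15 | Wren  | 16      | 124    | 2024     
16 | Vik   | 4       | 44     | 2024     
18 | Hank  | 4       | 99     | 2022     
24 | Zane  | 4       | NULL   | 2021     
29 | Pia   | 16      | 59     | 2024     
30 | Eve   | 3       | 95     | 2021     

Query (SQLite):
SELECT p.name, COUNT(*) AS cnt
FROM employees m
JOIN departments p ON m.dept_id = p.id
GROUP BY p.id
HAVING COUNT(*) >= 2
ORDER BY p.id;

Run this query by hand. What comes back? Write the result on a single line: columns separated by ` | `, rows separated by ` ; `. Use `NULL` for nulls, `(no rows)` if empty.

HR | 3 ; Design | 2 ; Finance | 4

Join each employees row to its departments via dept_id.
Group joined rows by departments.id; compute COUNT(*) per group.
HAVING: keep groups with count ≥ 2.
  3: ids {30} → COUNT(*)=1
  4: ids {16, 18, 24} → COUNT(*)=3
  10: ids {10, 13} → COUNT(*)=2
  16: ids {4, 9, 15, 29} → COUNT(*)=4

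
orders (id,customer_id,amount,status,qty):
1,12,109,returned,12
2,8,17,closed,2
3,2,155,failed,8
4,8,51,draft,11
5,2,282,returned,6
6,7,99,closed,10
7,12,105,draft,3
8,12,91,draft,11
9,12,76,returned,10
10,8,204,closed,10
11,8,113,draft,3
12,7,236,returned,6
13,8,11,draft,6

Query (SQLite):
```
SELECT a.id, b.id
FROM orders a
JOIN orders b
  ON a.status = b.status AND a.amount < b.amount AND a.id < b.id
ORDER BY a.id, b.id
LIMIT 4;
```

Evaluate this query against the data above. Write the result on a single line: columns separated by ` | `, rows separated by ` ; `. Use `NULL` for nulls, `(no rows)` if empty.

Pairs (a,b) with same status, a.amount < b.amount, a.id < b.id.
status groups: closed:{2,6,10} draft:{4,7,8,11,13} failed:{3} returned:{1,5,9,12}
Ordered by (a.id, b.id); first 4.

1 | 5 ; 1 | 12 ; 2 | 6 ; 2 | 10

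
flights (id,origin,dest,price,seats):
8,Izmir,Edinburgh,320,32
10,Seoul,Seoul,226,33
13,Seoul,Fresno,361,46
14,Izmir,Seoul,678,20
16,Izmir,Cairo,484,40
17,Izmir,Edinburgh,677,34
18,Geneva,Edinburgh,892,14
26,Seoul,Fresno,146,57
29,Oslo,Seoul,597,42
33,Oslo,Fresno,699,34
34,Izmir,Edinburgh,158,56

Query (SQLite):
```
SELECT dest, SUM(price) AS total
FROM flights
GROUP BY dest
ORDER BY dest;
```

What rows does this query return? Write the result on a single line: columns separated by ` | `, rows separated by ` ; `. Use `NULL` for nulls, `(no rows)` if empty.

Partition flights by dest; compute SUM(price) within each group.
  Cairo: ids {16} → SUM(price)=484
  Edinburgh: ids {8, 17, 18, 34} → SUM(price)=2047
  Fresno: ids {13, 26, 33} → SUM(price)=1206
  Seoul: ids {10, 14, 29} → SUM(price)=1501

Cairo | 484 ; Edinburgh | 2047 ; Fresno | 1206 ; Seoul | 1501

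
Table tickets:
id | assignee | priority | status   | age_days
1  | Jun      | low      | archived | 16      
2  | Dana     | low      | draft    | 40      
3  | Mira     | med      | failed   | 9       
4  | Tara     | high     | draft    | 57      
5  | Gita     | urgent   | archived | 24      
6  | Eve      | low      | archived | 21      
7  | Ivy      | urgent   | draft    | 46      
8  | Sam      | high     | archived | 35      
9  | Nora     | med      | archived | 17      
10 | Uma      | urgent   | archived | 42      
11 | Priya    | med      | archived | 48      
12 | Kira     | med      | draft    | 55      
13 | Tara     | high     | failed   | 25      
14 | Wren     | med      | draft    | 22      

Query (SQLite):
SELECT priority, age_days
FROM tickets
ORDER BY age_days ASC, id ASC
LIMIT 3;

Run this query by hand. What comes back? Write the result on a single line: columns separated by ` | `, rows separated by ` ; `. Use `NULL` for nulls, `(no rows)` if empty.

Sort by age_days asc, tiebreak id asc: (9, id=3), (16, id=1), (17, id=9), (21, id=6), (22, id=14), (24, id=5) …. Take first 3.

med | 9 ; low | 16 ; med | 17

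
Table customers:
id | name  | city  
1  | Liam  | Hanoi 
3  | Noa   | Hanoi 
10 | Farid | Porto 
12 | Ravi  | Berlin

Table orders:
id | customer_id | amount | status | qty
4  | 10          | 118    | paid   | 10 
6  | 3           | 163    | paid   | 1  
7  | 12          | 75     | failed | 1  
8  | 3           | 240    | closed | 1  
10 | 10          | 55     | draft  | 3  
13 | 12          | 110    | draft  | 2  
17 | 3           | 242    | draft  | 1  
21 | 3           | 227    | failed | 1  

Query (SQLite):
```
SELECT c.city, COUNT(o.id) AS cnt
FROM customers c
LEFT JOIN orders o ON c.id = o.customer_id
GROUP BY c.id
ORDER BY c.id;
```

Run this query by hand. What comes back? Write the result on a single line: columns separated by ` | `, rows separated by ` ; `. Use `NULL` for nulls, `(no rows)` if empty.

Hanoi | 0 ; Hanoi | 4 ; Porto | 2 ; Berlin | 2

LEFT JOIN keeps every customers row; unmatched ones get NULL for orders columns.
Group by customers.id and compute COUNT(o.id). COUNT(col) of an all-NULL group is 0.
  1: ids {—} → COUNT(o.id)=0
  3: ids {6, 8, 17, 21} → COUNT(o.id)=4
  10: ids {4, 10} → COUNT(o.id)=2
  12: ids {7, 13} → COUNT(o.id)=2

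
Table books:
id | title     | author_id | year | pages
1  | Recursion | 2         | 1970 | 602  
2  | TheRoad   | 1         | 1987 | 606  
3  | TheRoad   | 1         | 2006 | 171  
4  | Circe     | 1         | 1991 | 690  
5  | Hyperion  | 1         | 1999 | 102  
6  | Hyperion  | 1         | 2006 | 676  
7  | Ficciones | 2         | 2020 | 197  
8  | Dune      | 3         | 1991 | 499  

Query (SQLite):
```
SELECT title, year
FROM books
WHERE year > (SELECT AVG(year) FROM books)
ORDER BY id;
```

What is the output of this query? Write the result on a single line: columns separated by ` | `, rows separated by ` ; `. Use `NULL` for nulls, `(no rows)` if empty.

TheRoad | 2006 ; Hyperion | 1999 ; Hyperion | 2006 ; Ficciones | 2020

Scalar subquery: AVG(year) over all books rows = 1996.25.
Keep rows where year > that value.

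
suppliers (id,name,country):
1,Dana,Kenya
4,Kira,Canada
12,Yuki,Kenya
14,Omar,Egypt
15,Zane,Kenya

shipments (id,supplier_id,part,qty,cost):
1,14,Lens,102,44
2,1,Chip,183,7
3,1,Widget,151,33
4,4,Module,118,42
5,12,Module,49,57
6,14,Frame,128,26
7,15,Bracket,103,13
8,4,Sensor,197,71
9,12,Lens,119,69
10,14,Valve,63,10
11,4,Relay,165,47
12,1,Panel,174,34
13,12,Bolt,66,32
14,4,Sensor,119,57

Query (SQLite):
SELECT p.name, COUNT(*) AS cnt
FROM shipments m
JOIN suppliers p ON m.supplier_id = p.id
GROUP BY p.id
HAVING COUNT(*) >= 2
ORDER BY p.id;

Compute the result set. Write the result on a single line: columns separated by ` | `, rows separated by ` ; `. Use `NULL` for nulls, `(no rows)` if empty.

Dana | 3 ; Kira | 4 ; Yuki | 3 ; Omar | 3

Join each shipments row to its suppliers via supplier_id.
Group joined rows by suppliers.id; compute COUNT(*) per group.
HAVING: keep groups with count ≥ 2.
  1: ids {2, 3, 12} → COUNT(*)=3
  4: ids {4, 8, 11, 14} → COUNT(*)=4
  12: ids {5, 9, 13} → COUNT(*)=3
  14: ids {1, 6, 10} → COUNT(*)=3
  15: ids {7} → COUNT(*)=1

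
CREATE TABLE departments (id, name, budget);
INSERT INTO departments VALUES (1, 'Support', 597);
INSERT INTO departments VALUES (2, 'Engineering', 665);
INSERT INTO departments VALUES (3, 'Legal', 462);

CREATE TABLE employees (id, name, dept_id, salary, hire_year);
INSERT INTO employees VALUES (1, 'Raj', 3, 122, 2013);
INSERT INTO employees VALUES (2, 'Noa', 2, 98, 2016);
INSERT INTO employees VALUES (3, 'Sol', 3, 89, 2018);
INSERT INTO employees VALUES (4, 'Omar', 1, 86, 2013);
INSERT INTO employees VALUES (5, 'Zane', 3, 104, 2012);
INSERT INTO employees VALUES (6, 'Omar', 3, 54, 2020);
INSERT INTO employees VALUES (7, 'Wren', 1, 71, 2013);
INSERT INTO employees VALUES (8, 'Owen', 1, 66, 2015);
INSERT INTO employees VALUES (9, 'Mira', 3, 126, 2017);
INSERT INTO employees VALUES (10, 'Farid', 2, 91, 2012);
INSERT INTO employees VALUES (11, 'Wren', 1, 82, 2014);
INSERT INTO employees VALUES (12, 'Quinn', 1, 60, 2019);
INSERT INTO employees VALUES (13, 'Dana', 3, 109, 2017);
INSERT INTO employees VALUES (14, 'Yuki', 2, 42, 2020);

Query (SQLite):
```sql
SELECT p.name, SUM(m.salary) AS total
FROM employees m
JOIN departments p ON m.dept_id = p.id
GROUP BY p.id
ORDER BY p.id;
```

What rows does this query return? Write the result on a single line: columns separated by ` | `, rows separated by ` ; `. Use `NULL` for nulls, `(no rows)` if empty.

Support | 365 ; Engineering | 231 ; Legal | 604

Join each employees row to its departments via dept_id.
Group joined rows by departments.id; compute SUM(m.salary) per group.
  1: ids {4, 7, 8, 11, 12} → SUM(m.salary)=365
  2: ids {2, 10, 14} → SUM(m.salary)=231
  3: ids {1, 3, 5, 6, 9, 13} → SUM(m.salary)=604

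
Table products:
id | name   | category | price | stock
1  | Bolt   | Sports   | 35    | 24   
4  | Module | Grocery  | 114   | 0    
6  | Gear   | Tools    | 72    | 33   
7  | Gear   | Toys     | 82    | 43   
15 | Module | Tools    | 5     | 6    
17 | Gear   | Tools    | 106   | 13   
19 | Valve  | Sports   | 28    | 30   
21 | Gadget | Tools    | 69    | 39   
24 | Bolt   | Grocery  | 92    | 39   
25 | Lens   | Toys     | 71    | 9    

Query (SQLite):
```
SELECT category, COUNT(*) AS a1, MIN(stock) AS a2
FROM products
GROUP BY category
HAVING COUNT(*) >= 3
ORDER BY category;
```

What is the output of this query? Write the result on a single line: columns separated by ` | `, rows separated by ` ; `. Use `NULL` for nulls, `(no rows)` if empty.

Group products by category.
Per group compute: COUNT(*), MIN(stock).
HAVING: drop groups with fewer than 3 rows.
  Grocery: ids {4, 24} → COUNT(*)=2, MIN(stock)=0
  Sports: ids {1, 19} → COUNT(*)=2, MIN(stock)=24
  Tools: ids {6, 15, 17, 21} → COUNT(*)=4, MIN(stock)=6
  Toys: ids {7, 25} → COUNT(*)=2, MIN(stock)=9

Tools | 4 | 6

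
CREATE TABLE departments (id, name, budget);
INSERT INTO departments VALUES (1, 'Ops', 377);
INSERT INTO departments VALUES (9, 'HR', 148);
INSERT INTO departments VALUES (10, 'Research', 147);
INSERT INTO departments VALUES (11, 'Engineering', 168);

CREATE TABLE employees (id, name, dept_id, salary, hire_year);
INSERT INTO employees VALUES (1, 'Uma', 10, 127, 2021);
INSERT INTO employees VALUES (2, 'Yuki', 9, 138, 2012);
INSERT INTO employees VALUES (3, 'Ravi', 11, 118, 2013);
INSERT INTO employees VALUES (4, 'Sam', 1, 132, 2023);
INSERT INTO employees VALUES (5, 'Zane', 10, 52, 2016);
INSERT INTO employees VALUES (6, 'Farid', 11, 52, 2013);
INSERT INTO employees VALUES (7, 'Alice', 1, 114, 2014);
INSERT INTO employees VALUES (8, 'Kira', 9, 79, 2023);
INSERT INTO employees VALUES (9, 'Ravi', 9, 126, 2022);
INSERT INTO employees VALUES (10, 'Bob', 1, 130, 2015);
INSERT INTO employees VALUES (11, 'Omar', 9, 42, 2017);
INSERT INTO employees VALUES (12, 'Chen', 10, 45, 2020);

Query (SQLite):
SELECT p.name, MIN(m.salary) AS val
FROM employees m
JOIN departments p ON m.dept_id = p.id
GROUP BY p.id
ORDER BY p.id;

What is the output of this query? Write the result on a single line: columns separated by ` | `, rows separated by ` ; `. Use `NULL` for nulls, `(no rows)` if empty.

Ops | 114 ; HR | 42 ; Research | 45 ; Engineering | 52

Join each employees row to its departments via dept_id.
Group joined rows by departments.id; compute MIN(m.salary) per group.
  1: ids {4, 7, 10} → MIN(m.salary)=114
  9: ids {2, 8, 9, 11} → MIN(m.salary)=42
  10: ids {1, 5, 12} → MIN(m.salary)=45
  11: ids {3, 6} → MIN(m.salary)=52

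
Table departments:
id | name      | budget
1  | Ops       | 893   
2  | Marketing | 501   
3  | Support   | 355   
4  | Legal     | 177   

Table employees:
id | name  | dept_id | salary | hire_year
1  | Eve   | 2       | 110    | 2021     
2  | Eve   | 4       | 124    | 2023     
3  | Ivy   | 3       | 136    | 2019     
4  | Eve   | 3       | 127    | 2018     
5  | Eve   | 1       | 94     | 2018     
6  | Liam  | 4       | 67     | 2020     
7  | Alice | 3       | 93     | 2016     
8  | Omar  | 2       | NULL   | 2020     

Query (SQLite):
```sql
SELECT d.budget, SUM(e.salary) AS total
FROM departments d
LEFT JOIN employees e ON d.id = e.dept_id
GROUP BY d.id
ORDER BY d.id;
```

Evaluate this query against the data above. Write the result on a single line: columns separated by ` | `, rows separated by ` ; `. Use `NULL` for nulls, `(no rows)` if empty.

LEFT JOIN keeps every departments row; unmatched ones get NULL for employees columns.
Group by departments.id and compute SUM(e.salary). SUM over an all-NULL group is NULL.
  1: ids {5} → SUM(e.salary)=94
  2: ids {1, 8} → SUM(e.salary)=110
  3: ids {3, 4, 7} → SUM(e.salary)=356
  4: ids {2, 6} → SUM(e.salary)=191

893 | 94 ; 501 | 110 ; 355 | 356 ; 177 | 191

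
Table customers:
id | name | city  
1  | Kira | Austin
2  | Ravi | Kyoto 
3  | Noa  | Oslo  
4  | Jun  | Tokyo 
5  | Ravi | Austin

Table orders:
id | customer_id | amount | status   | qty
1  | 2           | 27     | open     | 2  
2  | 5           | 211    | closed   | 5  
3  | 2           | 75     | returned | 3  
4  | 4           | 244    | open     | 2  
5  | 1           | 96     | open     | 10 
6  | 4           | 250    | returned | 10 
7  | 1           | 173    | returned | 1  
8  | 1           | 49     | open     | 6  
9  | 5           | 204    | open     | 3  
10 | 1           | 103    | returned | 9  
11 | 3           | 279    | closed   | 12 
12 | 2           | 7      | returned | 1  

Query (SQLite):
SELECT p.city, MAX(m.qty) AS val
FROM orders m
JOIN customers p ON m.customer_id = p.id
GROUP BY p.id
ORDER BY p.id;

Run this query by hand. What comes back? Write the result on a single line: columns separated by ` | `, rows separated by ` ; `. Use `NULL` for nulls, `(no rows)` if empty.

Join each orders row to its customers via customer_id.
Group joined rows by customers.id; compute MAX(m.qty) per group.
  1: ids {5, 7, 8, 10} → MAX(m.qty)=10
  2: ids {1, 3, 12} → MAX(m.qty)=3
  3: ids {11} → MAX(m.qty)=12
  4: ids {4, 6} → MAX(m.qty)=10
  5: ids {2, 9} → MAX(m.qty)=5

Austin | 10 ; Kyoto | 3 ; Oslo | 12 ; Tokyo | 10 ; Austin | 5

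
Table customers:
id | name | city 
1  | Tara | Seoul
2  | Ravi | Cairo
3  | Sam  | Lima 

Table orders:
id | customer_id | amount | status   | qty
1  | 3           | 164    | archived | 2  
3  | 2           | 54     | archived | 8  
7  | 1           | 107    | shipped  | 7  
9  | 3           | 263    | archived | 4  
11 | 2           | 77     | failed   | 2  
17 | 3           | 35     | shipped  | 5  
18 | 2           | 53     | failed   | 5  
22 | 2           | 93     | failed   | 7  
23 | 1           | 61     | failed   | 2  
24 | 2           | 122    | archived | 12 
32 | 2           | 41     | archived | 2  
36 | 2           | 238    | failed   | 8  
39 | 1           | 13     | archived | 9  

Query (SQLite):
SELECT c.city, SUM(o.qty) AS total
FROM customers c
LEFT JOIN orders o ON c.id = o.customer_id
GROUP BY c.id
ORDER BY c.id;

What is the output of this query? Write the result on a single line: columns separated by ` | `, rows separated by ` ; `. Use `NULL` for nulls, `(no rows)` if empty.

Seoul | 18 ; Cairo | 44 ; Lima | 11

LEFT JOIN keeps every customers row; unmatched ones get NULL for orders columns.
Group by customers.id and compute SUM(o.qty). SUM over an all-NULL group is NULL.
  1: ids {7, 23, 39} → SUM(o.qty)=18
  2: ids {3, 11, 18, 22, 24, 32, 36} → SUM(o.qty)=44
  3: ids {1, 9, 17} → SUM(o.qty)=11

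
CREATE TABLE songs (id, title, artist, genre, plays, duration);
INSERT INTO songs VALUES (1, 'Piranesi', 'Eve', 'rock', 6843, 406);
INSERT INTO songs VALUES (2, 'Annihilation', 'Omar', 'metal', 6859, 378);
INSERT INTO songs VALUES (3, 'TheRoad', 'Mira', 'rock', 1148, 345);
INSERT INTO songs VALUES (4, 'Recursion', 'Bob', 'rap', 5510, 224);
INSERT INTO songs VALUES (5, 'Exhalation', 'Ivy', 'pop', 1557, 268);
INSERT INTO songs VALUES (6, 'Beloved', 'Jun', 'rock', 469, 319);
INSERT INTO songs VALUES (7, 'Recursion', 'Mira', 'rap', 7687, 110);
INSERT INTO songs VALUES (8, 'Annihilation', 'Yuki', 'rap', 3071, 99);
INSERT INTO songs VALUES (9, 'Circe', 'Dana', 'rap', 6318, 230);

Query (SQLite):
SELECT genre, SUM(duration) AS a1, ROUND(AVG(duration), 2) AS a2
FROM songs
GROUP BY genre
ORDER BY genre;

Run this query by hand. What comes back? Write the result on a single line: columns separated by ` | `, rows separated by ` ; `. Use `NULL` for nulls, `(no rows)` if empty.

metal | 378 | 378 ; pop | 268 | 268 ; rap | 663 | 165.75 ; rock | 1070 | 356.67

Group songs by genre.
Per group compute: SUM(duration), ROUND(AVG(duration), 2).
  metal: ids {2} → SUM(duration)=378, ROUND(AVG(duration), 2)=378
  pop: ids {5} → SUM(duration)=268, ROUND(AVG(duration), 2)=268
  rap: ids {4, 7, 8, 9} → SUM(duration)=663, ROUND(AVG(duration), 2)=165.75
  rock: ids {1, 3, 6} → SUM(duration)=1070, ROUND(AVG(duration), 2)=356.67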